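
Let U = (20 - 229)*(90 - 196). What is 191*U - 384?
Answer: 4231030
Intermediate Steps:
U = 22154 (U = -209*(-106) = 22154)
191*U - 384 = 191*22154 - 384 = 4231414 - 384 = 4231030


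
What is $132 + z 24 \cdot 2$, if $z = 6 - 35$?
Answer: $-1260$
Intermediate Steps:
$z = -29$ ($z = 6 - 35 = -29$)
$132 + z 24 \cdot 2 = 132 - 29 \cdot 24 \cdot 2 = 132 - 1392 = -1260$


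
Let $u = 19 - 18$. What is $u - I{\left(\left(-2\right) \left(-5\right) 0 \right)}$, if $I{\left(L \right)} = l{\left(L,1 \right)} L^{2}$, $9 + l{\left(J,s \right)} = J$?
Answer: $1$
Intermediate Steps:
$l{\left(J,s \right)} = -9 + J$
$u = 1$ ($u = 19 - 18 = 1$)
$I{\left(L \right)} = L^{2} \left(-9 + L\right)$ ($I{\left(L \right)} = \left(-9 + L\right) L^{2} = L^{2} \left(-9 + L\right)$)
$u - I{\left(\left(-2\right) \left(-5\right) 0 \right)} = 1 - \left(\left(-2\right) \left(-5\right) 0\right)^{2} \left(-9 + \left(-2\right) \left(-5\right) 0\right) = 1 - \left(10 \cdot 0\right)^{2} \left(-9 + 10 \cdot 0\right) = 1 - 0^{2} \left(-9 + 0\right) = 1 - 0 \left(-9\right) = 1 - 0 = 1 + 0 = 1$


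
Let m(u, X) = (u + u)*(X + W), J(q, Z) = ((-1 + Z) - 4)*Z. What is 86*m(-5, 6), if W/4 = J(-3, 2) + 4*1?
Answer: 1720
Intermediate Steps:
J(q, Z) = Z*(-5 + Z) (J(q, Z) = (-5 + Z)*Z = Z*(-5 + Z))
W = -8 (W = 4*(2*(-5 + 2) + 4*1) = 4*(2*(-3) + 4) = 4*(-6 + 4) = 4*(-2) = -8)
m(u, X) = 2*u*(-8 + X) (m(u, X) = (u + u)*(X - 8) = (2*u)*(-8 + X) = 2*u*(-8 + X))
86*m(-5, 6) = 86*(2*(-5)*(-8 + 6)) = 86*(2*(-5)*(-2)) = 86*20 = 1720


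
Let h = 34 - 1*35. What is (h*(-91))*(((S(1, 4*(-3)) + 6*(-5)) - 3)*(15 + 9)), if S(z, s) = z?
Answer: -69888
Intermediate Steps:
h = -1 (h = 34 - 35 = -1)
(h*(-91))*(((S(1, 4*(-3)) + 6*(-5)) - 3)*(15 + 9)) = (-1*(-91))*(((1 + 6*(-5)) - 3)*(15 + 9)) = 91*(((1 - 30) - 3)*24) = 91*((-29 - 3)*24) = 91*(-32*24) = 91*(-768) = -69888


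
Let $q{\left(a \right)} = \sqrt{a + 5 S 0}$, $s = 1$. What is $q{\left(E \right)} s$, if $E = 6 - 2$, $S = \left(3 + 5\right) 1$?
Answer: $2$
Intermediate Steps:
$S = 8$ ($S = 8 \cdot 1 = 8$)
$E = 4$ ($E = 6 - 2 = 4$)
$q{\left(a \right)} = \sqrt{a}$ ($q{\left(a \right)} = \sqrt{a + 5 \cdot 8 \cdot 0} = \sqrt{a + 40 \cdot 0} = \sqrt{a + 0} = \sqrt{a}$)
$q{\left(E \right)} s = \sqrt{4} \cdot 1 = 2 \cdot 1 = 2$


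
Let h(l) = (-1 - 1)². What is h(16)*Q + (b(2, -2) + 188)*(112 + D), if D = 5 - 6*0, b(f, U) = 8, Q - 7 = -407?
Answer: 21332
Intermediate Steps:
Q = -400 (Q = 7 - 407 = -400)
D = 5 (D = 5 + 0 = 5)
h(l) = 4 (h(l) = (-2)² = 4)
h(16)*Q + (b(2, -2) + 188)*(112 + D) = 4*(-400) + (8 + 188)*(112 + 5) = -1600 + 196*117 = -1600 + 22932 = 21332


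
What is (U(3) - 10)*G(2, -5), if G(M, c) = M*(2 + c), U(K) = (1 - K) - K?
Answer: 90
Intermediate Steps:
U(K) = 1 - 2*K
(U(3) - 10)*G(2, -5) = ((1 - 2*3) - 10)*(2*(2 - 5)) = ((1 - 6) - 10)*(2*(-3)) = (-5 - 10)*(-6) = -15*(-6) = 90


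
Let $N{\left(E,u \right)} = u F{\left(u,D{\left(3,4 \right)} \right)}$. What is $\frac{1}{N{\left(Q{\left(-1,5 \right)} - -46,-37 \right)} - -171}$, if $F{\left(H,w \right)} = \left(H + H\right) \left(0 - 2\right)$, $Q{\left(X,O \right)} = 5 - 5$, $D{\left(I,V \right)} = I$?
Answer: $- \frac{1}{5305} \approx -0.0001885$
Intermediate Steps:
$Q{\left(X,O \right)} = 0$
$F{\left(H,w \right)} = - 4 H$ ($F{\left(H,w \right)} = 2 H \left(-2\right) = - 4 H$)
$N{\left(E,u \right)} = - 4 u^{2}$ ($N{\left(E,u \right)} = u \left(- 4 u\right) = - 4 u^{2}$)
$\frac{1}{N{\left(Q{\left(-1,5 \right)} - -46,-37 \right)} - -171} = \frac{1}{- 4 \left(-37\right)^{2} - -171} = \frac{1}{\left(-4\right) 1369 + 171} = \frac{1}{-5476 + 171} = \frac{1}{-5305} = - \frac{1}{5305}$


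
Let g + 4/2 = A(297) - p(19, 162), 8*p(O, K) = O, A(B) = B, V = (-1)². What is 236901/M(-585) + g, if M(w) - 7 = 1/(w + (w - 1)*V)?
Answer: 186539617/5464 ≈ 34140.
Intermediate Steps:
V = 1
p(O, K) = O/8
g = 2341/8 (g = -2 + (297 - 19/8) = -2 + 2357/8 = 2341/8 ≈ 292.63)
M(w) = 7 + 1/(-1 + 2*w) (M(w) = 7 + 1/(w + (w - 1)*1) = 7 + 1/(w + (-1 + w)*1) = 7 + 1/(w + (-1 + w)) = 7 + 1/(-1 + 2*w))
236901/M(-585) + g = 236901/((2*(-3 + 7*(-585))/(-1 + 2*(-585)))) + 2341/8 = 236901/((2*(-3 - 4095)/(-1 - 1170))) + 2341/8 = 236901/((2*(-4098)/(-1171))) + 2341/8 = 236901/((2*(-1/1171)*(-4098))) + 2341/8 = 236901/(8196/1171) + 2341/8 = 236901*(1171/8196) + 2341/8 = 92470357/2732 + 2341/8 = 186539617/5464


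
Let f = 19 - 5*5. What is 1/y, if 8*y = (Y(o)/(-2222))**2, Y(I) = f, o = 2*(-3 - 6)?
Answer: 9874568/9 ≈ 1.0972e+6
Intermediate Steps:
o = -18 (o = 2*(-9) = -18)
f = -6 (f = 19 - 25 = -6)
Y(I) = -6
y = 9/9874568 (y = (-6/(-2222))**2/8 = (-6*(-1/2222))**2/8 = (3/1111)**2/8 = (1/8)*(9/1234321) = 9/9874568 ≈ 9.1143e-7)
1/y = 1/(9/9874568) = 9874568/9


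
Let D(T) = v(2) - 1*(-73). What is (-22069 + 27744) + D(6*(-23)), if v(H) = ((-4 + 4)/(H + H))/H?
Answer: 5748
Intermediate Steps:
v(H) = 0 (v(H) = (0/((2*H)))/H = (0*(1/(2*H)))/H = 0/H = 0)
D(T) = 73 (D(T) = 0 - 1*(-73) = 0 + 73 = 73)
(-22069 + 27744) + D(6*(-23)) = (-22069 + 27744) + 73 = 5675 + 73 = 5748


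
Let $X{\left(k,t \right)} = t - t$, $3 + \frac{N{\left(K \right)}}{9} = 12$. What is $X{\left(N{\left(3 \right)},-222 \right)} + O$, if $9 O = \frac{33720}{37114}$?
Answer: $\frac{5620}{55671} \approx 0.10095$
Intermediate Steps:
$N{\left(K \right)} = 81$ ($N{\left(K \right)} = -27 + 9 \cdot 12 = -27 + 108 = 81$)
$X{\left(k,t \right)} = 0$
$O = \frac{5620}{55671}$ ($O = \frac{33720 \cdot \frac{1}{37114}}{9} = \frac{1}{9} \cdot \frac{16860}{18557} = \frac{5620}{55671} \approx 0.10095$)
$X{\left(N{\left(3 \right)},-222 \right)} + O = 0 + \frac{5620}{55671} = \frac{5620}{55671}$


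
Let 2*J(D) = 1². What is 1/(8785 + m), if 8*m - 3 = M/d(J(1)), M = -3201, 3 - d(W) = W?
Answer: 40/345013 ≈ 0.00011594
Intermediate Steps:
J(D) = ½ (J(D) = (½)*1² = (½)*1 = ½)
d(W) = 3 - W
m = -6387/40 (m = 3/8 + (-3201/(3 - 1*½))/8 = 3/8 + (-3201/(3 - ½))/8 = 3/8 + (-3201/5/2)/8 = 3/8 + (-3201*⅖)/8 = 3/8 + (⅛)*(-6402/5) = 3/8 - 3201/20 = -6387/40 ≈ -159.68)
1/(8785 + m) = 1/(8785 - 6387/40) = 1/(345013/40) = 40/345013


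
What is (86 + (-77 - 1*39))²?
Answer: 900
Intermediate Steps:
(86 + (-77 - 1*39))² = (86 + (-77 - 39))² = (86 - 116)² = (-30)² = 900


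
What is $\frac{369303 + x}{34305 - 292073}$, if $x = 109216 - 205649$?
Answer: $- \frac{136435}{128884} \approx -1.0586$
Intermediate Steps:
$x = -96433$ ($x = 109216 - 205649 = -96433$)
$\frac{369303 + x}{34305 - 292073} = \frac{369303 - 96433}{34305 - 292073} = \frac{272870}{-257768} = 272870 \left(- \frac{1}{257768}\right) = - \frac{136435}{128884}$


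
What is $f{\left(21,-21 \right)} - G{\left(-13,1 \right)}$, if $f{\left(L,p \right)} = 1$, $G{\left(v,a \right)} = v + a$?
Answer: $13$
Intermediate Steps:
$G{\left(v,a \right)} = a + v$
$f{\left(21,-21 \right)} - G{\left(-13,1 \right)} = 1 - \left(1 - 13\right) = 1 - -12 = 1 + 12 = 13$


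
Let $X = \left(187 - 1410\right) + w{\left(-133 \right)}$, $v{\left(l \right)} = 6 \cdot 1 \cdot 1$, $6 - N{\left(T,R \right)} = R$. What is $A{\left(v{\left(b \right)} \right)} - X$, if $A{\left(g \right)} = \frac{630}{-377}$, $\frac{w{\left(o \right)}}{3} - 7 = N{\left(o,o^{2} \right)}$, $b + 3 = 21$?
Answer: $\frac{20451997}{377} \approx 54249.0$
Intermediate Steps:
$N{\left(T,R \right)} = 6 - R$
$b = 18$ ($b = -3 + 21 = 18$)
$w{\left(o \right)} = 39 - 3 o^{2}$ ($w{\left(o \right)} = 21 + 3 \left(6 - o^{2}\right) = 21 - \left(-18 + 3 o^{2}\right) = 39 - 3 o^{2}$)
$v{\left(l \right)} = 6$ ($v{\left(l \right)} = 6 \cdot 1 = 6$)
$X = -54251$ ($X = \left(187 - 1410\right) + \left(39 - 3 \left(-133\right)^{2}\right) = \left(187 - 1410\right) + \left(39 - 53067\right) = -1223 + \left(39 - 53067\right) = -1223 - 53028 = -54251$)
$A{\left(g \right)} = - \frac{630}{377}$ ($A{\left(g \right)} = 630 \left(- \frac{1}{377}\right) = - \frac{630}{377}$)
$A{\left(v{\left(b \right)} \right)} - X = - \frac{630}{377} - -54251 = - \frac{630}{377} + 54251 = \frac{20451997}{377}$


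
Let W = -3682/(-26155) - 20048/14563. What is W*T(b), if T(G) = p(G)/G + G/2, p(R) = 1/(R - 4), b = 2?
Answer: -706101711/761790530 ≈ -0.92690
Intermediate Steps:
p(R) = 1/(-4 + R)
W = -470734474/380895265 (W = -3682*(-1/26155) - 20048*1/14563 = 3682/26155 - 20048/14563 = -470734474/380895265 ≈ -1.2359)
T(G) = G/2 + 1/(G*(-4 + G)) (T(G) = 1/((-4 + G)*G) + G/2 = 1/(G*(-4 + G)) + G*(1/2) = 1/(G*(-4 + G)) + G/2 = G/2 + 1/(G*(-4 + G)))
W*T(b) = -235367237*(2 + 2**2*(-4 + 2))/(380895265*2*(-4 + 2)) = -235367237*(2 + 4*(-2))/(380895265*2*(-2)) = -235367237*(-1)*(2 - 8)/(380895265*2*2) = -235367237*(-1)*(-6)/(380895265*2*2) = -470734474/380895265*3/4 = -706101711/761790530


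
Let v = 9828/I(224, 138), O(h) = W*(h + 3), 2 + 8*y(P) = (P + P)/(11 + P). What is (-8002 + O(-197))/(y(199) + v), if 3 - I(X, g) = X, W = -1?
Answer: 111498240/635227 ≈ 175.52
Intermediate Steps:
I(X, g) = 3 - X
y(P) = -¼ + P/(4*(11 + P)) (y(P) = -¼ + ((P + P)/(11 + P))/8 = -¼ + ((2*P)/(11 + P))/8 = -¼ + (2*P/(11 + P))/8 = -¼ + P/(4*(11 + P)))
O(h) = -3 - h (O(h) = -(h + 3) = -(3 + h) = -3 - h)
v = -756/17 (v = 9828/(3 - 1*224) = 9828/(3 - 224) = 9828/(-221) = 9828*(-1/221) = -756/17 ≈ -44.471)
(-8002 + O(-197))/(y(199) + v) = (-8002 + (-3 - 1*(-197)))/(-11/(44 + 4*199) - 756/17) = (-8002 + (-3 + 197))/(-11/(44 + 796) - 756/17) = (-8002 + 194)/(-11/840 - 756/17) = -7808/(-11*1/840 - 756/17) = -7808/(-11/840 - 756/17) = -7808/(-635227/14280) = -7808*(-14280/635227) = 111498240/635227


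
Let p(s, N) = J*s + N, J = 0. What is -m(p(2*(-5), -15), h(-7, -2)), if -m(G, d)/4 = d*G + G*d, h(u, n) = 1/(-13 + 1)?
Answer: 10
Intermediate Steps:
p(s, N) = N (p(s, N) = 0*s + N = 0 + N = N)
h(u, n) = -1/12 (h(u, n) = 1/(-12) = -1/12)
m(G, d) = -8*G*d (m(G, d) = -4*(d*G + G*d) = -4*(G*d + G*d) = -8*G*d)
-m(p(2*(-5), -15), h(-7, -2)) = -(-8)*(-15)*(-1)/12 = -1*(-10) = 10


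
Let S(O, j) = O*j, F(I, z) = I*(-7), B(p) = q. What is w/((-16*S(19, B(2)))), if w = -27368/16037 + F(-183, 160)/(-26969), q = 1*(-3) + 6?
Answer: 758630989/394441689936 ≈ 0.0019233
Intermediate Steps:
q = 3 (q = -3 + 6 = 3)
B(p) = 3
F(I, z) = -7*I
w = -758630989/432501853 (w = -27368/16037 - 7*(-183)/(-26969) = -27368*1/16037 + 1281*(-1/26969) = -27368/16037 - 1281/26969 = -758630989/432501853 ≈ -1.7541)
w/((-16*S(19, B(2)))) = -758630989/(432501853*((-304*3))) = -758630989/(432501853*((-16*57))) = -758630989/432501853/(-912) = -758630989/432501853*(-1/912) = 758630989/394441689936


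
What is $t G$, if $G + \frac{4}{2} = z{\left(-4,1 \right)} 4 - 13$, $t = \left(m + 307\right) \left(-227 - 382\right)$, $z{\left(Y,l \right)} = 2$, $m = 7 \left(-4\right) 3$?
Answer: $950649$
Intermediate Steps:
$m = -84$ ($m = \left(-28\right) 3 = -84$)
$t = -135807$ ($t = \left(-84 + 307\right) \left(-227 - 382\right) = 223 \left(-609\right) = -135807$)
$G = -7$ ($G = -2 + \left(2 \cdot 4 - 13\right) = -2 + \left(8 - 13\right) = -2 - 5 = -7$)
$t G = \left(-135807\right) \left(-7\right) = 950649$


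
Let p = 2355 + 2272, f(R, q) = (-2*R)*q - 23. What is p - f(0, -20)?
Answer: 4650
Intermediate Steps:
f(R, q) = -23 - 2*R*q (f(R, q) = -2*R*q - 23 = -23 - 2*R*q)
p = 4627
p - f(0, -20) = 4627 - (-23 - 2*0*(-20)) = 4627 - (-23 + 0) = 4627 - 1*(-23) = 4627 + 23 = 4650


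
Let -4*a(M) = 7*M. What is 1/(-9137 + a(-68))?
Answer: -1/9018 ≈ -0.00011089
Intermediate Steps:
a(M) = -7*M/4
1/(-9137 + a(-68)) = 1/(-9137 - 7/4*(-68)) = 1/(-9137 + 119) = 1/(-9018) = -1/9018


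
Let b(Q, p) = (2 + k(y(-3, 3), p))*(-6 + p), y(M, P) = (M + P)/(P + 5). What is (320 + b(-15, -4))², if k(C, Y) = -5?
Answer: 122500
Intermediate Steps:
y(M, P) = (M + P)/(5 + P)
b(Q, p) = 18 - 3*p (b(Q, p) = (2 - 5)*(-6 + p) = -3*(-6 + p) = 18 - 3*p)
(320 + b(-15, -4))² = (320 + (18 - 3*(-4)))² = (320 + (18 + 12))² = (320 + 30)² = 350² = 122500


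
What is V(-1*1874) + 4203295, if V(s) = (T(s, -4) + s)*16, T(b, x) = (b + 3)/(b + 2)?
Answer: 488279258/117 ≈ 4.1733e+6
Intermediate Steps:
T(b, x) = (3 + b)/(2 + b)
V(s) = 16*s + 16*(3 + s)/(2 + s) (V(s) = ((3 + s)/(2 + s) + s)*16 = (s + (3 + s)/(2 + s))*16 = 16*s + 16*(3 + s)/(2 + s))
V(-1*1874) + 4203295 = 16*(3 + (-1*1874)**2 + 3*(-1*1874))/(2 - 1*1874) + 4203295 = 16*(3 + (-1874)**2 + 3*(-1874))/(2 - 1874) + 4203295 = 16*(3 + 3511876 - 5622)/(-1872) + 4203295 = 16*(-1/1872)*3506257 + 4203295 = -3506257/117 + 4203295 = 488279258/117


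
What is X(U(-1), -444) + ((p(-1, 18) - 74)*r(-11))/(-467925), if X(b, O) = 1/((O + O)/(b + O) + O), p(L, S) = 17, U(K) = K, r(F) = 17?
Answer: -345727/1804649100 ≈ -0.00019158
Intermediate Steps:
X(b, O) = 1/(O + 2*O/(O + b)) (X(b, O) = 1/((2*O)/(O + b) + O) = 1/(2*O/(O + b) + O) = 1/(O + 2*O/(O + b)))
X(U(-1), -444) + ((p(-1, 18) - 74)*r(-11))/(-467925) = (-444 - 1)/((-444)*(2 - 444 - 1)) + ((17 - 74)*17)/(-467925) = -1/444*(-445)/(-443) - 57*17*(-1/467925) = -1/444*(-1/443)*(-445) - 969*(-1/467925) = -445/196692 + 19/9175 = -345727/1804649100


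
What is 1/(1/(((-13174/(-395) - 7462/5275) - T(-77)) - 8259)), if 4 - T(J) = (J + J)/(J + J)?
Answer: -3429672878/416725 ≈ -8230.1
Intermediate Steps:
T(J) = 3 (T(J) = 4 - (J + J)/(J + J) = 4 - 2*J/(2*J) = 4 - 2*J*1/(2*J) = 4 - 1*1 = 4 - 1 = 3)
1/(1/(((-13174/(-395) - 7462/5275) - T(-77)) - 8259)) = 1/(1/(((-13174/(-395) - 7462/5275) - 1*3) - 8259)) = 1/(1/(((-13174*(-1/395) - 7462*1/5275) - 3) - 8259)) = 1/(1/(((13174/395 - 7462/5275) - 3) - 8259)) = 1/(1/((13309072/416725 - 3) - 8259)) = 1/(1/(12058897/416725 - 8259)) = 1/(1/(-3429672878/416725)) = 1/(-416725/3429672878) = -3429672878/416725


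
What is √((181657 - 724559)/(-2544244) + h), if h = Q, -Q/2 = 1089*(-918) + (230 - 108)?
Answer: √3235229743805166462/1272122 ≈ 1413.9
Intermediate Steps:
Q = 1999160 (Q = -2*(1089*(-918) + (230 - 108)) = -2*(-999702 + 122) = -2*(-999580) = 1999160)
h = 1999160
√((181657 - 724559)/(-2544244) + h) = √((181657 - 724559)/(-2544244) + 1999160) = √(-542902*(-1/2544244) + 1999160) = √(271451/1272122 + 1999160) = √(2543175688971/1272122) = √3235229743805166462/1272122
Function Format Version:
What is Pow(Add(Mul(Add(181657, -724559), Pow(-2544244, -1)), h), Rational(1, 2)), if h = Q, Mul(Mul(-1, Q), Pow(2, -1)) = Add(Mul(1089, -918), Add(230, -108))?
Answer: Mul(Rational(1, 1272122), Pow(3235229743805166462, Rational(1, 2))) ≈ 1413.9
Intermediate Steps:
Q = 1999160 (Q = Mul(-2, Add(Mul(1089, -918), Add(230, -108))) = Mul(-2, Add(-999702, 122)) = Mul(-2, -999580) = 1999160)
h = 1999160
Pow(Add(Mul(Add(181657, -724559), Pow(-2544244, -1)), h), Rational(1, 2)) = Pow(Add(Mul(Add(181657, -724559), Pow(-2544244, -1)), 1999160), Rational(1, 2)) = Pow(Add(Mul(-542902, Rational(-1, 2544244)), 1999160), Rational(1, 2)) = Pow(Add(Rational(271451, 1272122), 1999160), Rational(1, 2)) = Pow(Rational(2543175688971, 1272122), Rational(1, 2)) = Mul(Rational(1, 1272122), Pow(3235229743805166462, Rational(1, 2)))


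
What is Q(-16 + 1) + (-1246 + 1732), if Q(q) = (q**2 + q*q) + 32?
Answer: 968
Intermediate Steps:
Q(q) = 32 + 2*q**2 (Q(q) = (q**2 + q**2) + 32 = 2*q**2 + 32 = 32 + 2*q**2)
Q(-16 + 1) + (-1246 + 1732) = (32 + 2*(-16 + 1)**2) + (-1246 + 1732) = (32 + 2*(-15)**2) + 486 = (32 + 2*225) + 486 = (32 + 450) + 486 = 482 + 486 = 968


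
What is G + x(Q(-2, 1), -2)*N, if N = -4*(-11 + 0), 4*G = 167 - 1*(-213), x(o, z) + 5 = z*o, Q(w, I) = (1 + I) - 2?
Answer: -125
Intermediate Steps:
Q(w, I) = -1 + I
x(o, z) = -5 + o*z (x(o, z) = -5 + z*o = -5 + o*z)
G = 95 (G = (167 - 1*(-213))/4 = (167 + 213)/4 = (1/4)*380 = 95)
N = 44 (N = -4*(-11) = 44)
G + x(Q(-2, 1), -2)*N = 95 + (-5 + (-1 + 1)*(-2))*44 = 95 + (-5 + 0*(-2))*44 = 95 + (-5 + 0)*44 = 95 - 5*44 = 95 - 220 = -125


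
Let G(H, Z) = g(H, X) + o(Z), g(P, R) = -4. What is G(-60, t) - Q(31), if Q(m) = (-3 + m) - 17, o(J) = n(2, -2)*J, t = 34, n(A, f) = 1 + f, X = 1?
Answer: -49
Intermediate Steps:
o(J) = -J (o(J) = (1 - 2)*J = -J)
G(H, Z) = -4 - Z
Q(m) = -20 + m
G(-60, t) - Q(31) = (-4 - 1*34) - (-20 + 31) = (-4 - 34) - 1*11 = -38 - 11 = -49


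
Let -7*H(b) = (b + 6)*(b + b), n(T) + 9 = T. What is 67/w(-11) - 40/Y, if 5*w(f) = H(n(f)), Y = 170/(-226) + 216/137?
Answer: -10762961/204208 ≈ -52.706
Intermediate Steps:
n(T) = -9 + T
H(b) = -2*b*(6 + b)/7 (H(b) = -(b + 6)*(b + b)/7 = -(6 + b)*2*b/7 = -2*b*(6 + b)/7)
Y = 12763/15481 (Y = 170*(-1/226) + 216*(1/137) = -85/113 + 216/137 = 12763/15481 ≈ 0.82443)
w(f) = -2*(-9 + f)*(-3 + f)/35 (w(f) = (-2*(-9 + f)*(6 + (-9 + f))/7)/5 = (-2*(-9 + f)*(-3 + f)/7)/5 = -2*(-9 + f)*(-3 + f)/35)
67/w(-11) - 40/Y = 67/((-2*(-9 - 11)*(-3 - 11)/35)) - 40/12763/15481 = 67/((-2/35*(-20)*(-14))) - 40*15481/12763 = 67/(-16) - 619240/12763 = 67*(-1/16) - 619240/12763 = -67/16 - 619240/12763 = -10762961/204208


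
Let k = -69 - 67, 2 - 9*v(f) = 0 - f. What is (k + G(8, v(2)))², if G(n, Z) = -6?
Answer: 20164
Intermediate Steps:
v(f) = 2/9 + f/9 (v(f) = 2/9 - (0 - f)/9 = 2/9 - (-1)*f/9 = 2/9 + f/9)
k = -136
(k + G(8, v(2)))² = (-136 - 6)² = (-142)² = 20164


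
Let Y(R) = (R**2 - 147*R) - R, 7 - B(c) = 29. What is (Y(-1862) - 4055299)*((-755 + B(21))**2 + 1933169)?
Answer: -793234729742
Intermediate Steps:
B(c) = -22 (B(c) = 7 - 1*29 = 7 - 29 = -22)
Y(R) = R**2 - 148*R
(Y(-1862) - 4055299)*((-755 + B(21))**2 + 1933169) = (-1862*(-148 - 1862) - 4055299)*((-755 - 22)**2 + 1933169) = (-1862*(-2010) - 4055299)*((-777)**2 + 1933169) = (3742620 - 4055299)*(603729 + 1933169) = -312679*2536898 = -793234729742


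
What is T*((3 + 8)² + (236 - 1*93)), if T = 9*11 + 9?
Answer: 28512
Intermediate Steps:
T = 108 (T = 99 + 9 = 108)
T*((3 + 8)² + (236 - 1*93)) = 108*((3 + 8)² + (236 - 1*93)) = 108*(11² + (236 - 93)) = 108*(121 + 143) = 108*264 = 28512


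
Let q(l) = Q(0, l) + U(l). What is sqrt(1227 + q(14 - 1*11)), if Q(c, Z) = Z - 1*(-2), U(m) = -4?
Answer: 2*sqrt(307) ≈ 35.043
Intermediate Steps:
Q(c, Z) = 2 + Z (Q(c, Z) = Z + 2 = 2 + Z)
q(l) = -2 + l (q(l) = (2 + l) - 4 = -2 + l)
sqrt(1227 + q(14 - 1*11)) = sqrt(1227 + (-2 + (14 - 1*11))) = sqrt(1227 + (-2 + (14 - 11))) = sqrt(1227 + (-2 + 3)) = sqrt(1227 + 1) = sqrt(1228) = 2*sqrt(307)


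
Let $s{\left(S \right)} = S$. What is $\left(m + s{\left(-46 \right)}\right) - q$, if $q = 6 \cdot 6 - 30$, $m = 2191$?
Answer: $2139$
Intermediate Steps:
$q = 6$ ($q = 36 - 30 = 6$)
$\left(m + s{\left(-46 \right)}\right) - q = \left(2191 - 46\right) - 6 = 2145 - 6 = 2139$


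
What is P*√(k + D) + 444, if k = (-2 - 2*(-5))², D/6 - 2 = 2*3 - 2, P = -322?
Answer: -2776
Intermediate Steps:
D = 36 (D = 12 + 6*(2*3 - 2) = 12 + 6*(6 - 2) = 12 + 6*4 = 12 + 24 = 36)
k = 64 (k = (-2 + 10)² = 8² = 64)
P*√(k + D) + 444 = -322*√(64 + 36) + 444 = -322*√100 + 444 = -322*10 + 444 = -3220 + 444 = -2776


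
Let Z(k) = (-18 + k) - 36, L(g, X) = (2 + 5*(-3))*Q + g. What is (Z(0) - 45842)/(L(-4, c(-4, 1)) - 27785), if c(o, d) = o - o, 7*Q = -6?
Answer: 321272/194445 ≈ 1.6523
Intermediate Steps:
Q = -6/7 (Q = (⅐)*(-6) = -6/7 ≈ -0.85714)
c(o, d) = 0
L(g, X) = 78/7 + g (L(g, X) = (2 + 5*(-3))*(-6/7) + g = (2 - 15)*(-6/7) + g = -13*(-6/7) + g = 78/7 + g)
Z(k) = -54 + k
(Z(0) - 45842)/(L(-4, c(-4, 1)) - 27785) = ((-54 + 0) - 45842)/((78/7 - 4) - 27785) = (-54 - 45842)/(50/7 - 27785) = -45896/(-194445/7) = -45896*(-7/194445) = 321272/194445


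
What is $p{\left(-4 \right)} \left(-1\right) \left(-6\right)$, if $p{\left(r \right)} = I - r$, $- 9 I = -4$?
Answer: $\frac{80}{3} \approx 26.667$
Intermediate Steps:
$I = \frac{4}{9}$ ($I = \left(- \frac{1}{9}\right) \left(-4\right) = \frac{4}{9} \approx 0.44444$)
$p{\left(r \right)} = \frac{4}{9} - r$
$p{\left(-4 \right)} \left(-1\right) \left(-6\right) = \left(\frac{4}{9} - -4\right) \left(-1\right) \left(-6\right) = \left(\frac{4}{9} + 4\right) \left(-1\right) \left(-6\right) = \frac{40}{9} \left(-1\right) \left(-6\right) = \left(- \frac{40}{9}\right) \left(-6\right) = \frac{80}{3}$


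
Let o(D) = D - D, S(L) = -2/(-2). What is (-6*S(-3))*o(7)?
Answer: 0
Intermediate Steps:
S(L) = 1 (S(L) = -2*(-½) = 1)
o(D) = 0
(-6*S(-3))*o(7) = -6*1*0 = -6*0 = 0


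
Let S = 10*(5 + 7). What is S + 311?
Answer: 431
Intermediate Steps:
S = 120 (S = 10*12 = 120)
S + 311 = 120 + 311 = 431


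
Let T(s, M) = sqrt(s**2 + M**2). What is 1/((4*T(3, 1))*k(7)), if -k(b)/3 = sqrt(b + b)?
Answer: -sqrt(35)/840 ≈ -0.0070430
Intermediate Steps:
k(b) = -3*sqrt(2)*sqrt(b) (k(b) = -3*sqrt(b + b) = -3*sqrt(2)*sqrt(b))
T(s, M) = sqrt(M**2 + s**2)
1/((4*T(3, 1))*k(7)) = 1/((4*sqrt(1**2 + 3**2))*(-3*sqrt(2)*sqrt(7))) = 1/((4*sqrt(1 + 9))*(-3*sqrt(14))) = 1/((4*sqrt(10))*(-3*sqrt(14))) = 1/(-24*sqrt(35)) = -sqrt(35)/840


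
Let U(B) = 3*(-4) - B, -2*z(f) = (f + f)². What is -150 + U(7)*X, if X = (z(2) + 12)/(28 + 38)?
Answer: -4988/33 ≈ -151.15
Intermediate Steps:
z(f) = -2*f² (z(f) = -(f + f)²/2 = -4*f²/2 = -2*f²)
X = 2/33 (X = (-2*2² + 12)/(28 + 38) = (-2*4 + 12)/66 = (-8 + 12)*(1/66) = 4*(1/66) = 2/33 ≈ 0.060606)
U(B) = -12 - B
-150 + U(7)*X = -150 + (-12 - 1*7)*(2/33) = -150 + (-12 - 7)*(2/33) = -150 - 19*2/33 = -150 - 38/33 = -4988/33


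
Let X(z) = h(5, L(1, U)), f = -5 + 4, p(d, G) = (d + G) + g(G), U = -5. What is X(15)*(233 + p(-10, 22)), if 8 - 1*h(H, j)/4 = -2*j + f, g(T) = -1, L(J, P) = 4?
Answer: 16592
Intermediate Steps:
p(d, G) = -1 + G + d (p(d, G) = (d + G) - 1 = (G + d) - 1 = -1 + G + d)
f = -1
h(H, j) = 36 + 8*j (h(H, j) = 32 - 4*(-2*j - 1) = 32 - 4*(-1 - 2*j) = 32 + (4 + 8*j) = 36 + 8*j)
X(z) = 68 (X(z) = 36 + 8*4 = 36 + 32 = 68)
X(15)*(233 + p(-10, 22)) = 68*(233 + (-1 + 22 - 10)) = 68*(233 + 11) = 68*244 = 16592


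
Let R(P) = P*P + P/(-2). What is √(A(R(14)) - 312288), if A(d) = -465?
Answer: I*√312753 ≈ 559.24*I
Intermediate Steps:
R(P) = P² - P/2 (R(P) = P² + P*(-½) = P² - P/2)
√(A(R(14)) - 312288) = √(-465 - 312288) = √(-312753) = I*√312753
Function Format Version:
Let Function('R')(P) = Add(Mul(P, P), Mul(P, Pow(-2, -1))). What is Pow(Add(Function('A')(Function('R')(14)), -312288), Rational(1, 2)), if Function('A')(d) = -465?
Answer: Mul(I, Pow(312753, Rational(1, 2))) ≈ Mul(559.24, I)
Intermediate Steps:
Function('R')(P) = Add(Pow(P, 2), Mul(Rational(-1, 2), P)) (Function('R')(P) = Add(Pow(P, 2), Mul(P, Rational(-1, 2))) = Add(Pow(P, 2), Mul(Rational(-1, 2), P)))
Pow(Add(Function('A')(Function('R')(14)), -312288), Rational(1, 2)) = Pow(Add(-465, -312288), Rational(1, 2)) = Pow(-312753, Rational(1, 2)) = Mul(I, Pow(312753, Rational(1, 2)))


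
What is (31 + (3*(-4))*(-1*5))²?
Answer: 8281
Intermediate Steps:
(31 + (3*(-4))*(-1*5))² = (31 - 12*(-5))² = (31 + 60)² = 91² = 8281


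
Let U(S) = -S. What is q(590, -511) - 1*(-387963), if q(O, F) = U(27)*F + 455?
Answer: 402215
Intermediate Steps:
q(O, F) = 455 - 27*F (q(O, F) = (-1*27)*F + 455 = -27*F + 455 = 455 - 27*F)
q(590, -511) - 1*(-387963) = (455 - 27*(-511)) - 1*(-387963) = (455 + 13797) + 387963 = 14252 + 387963 = 402215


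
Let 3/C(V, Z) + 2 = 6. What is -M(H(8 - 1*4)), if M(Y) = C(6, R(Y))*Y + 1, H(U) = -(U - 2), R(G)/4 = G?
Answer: ½ ≈ 0.50000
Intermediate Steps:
R(G) = 4*G
C(V, Z) = ¾ (C(V, Z) = 3/(-2 + 6) = 3/4 = 3*(¼) = ¾)
H(U) = 2 - U (H(U) = -(-2 + U) = 2 - U)
M(Y) = 1 + 3*Y/4 (M(Y) = 3*Y/4 + 1 = 1 + 3*Y/4)
-M(H(8 - 1*4)) = -(1 + 3*(2 - (8 - 1*4))/4) = -(1 + 3*(2 - (8 - 4))/4) = -(1 + 3*(2 - 1*4)/4) = -(1 + 3*(2 - 4)/4) = -(1 + (¾)*(-2)) = -(1 - 3/2) = -1*(-½) = ½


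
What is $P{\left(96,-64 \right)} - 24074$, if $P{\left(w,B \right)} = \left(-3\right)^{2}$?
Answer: $-24065$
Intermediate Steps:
$P{\left(w,B \right)} = 9$
$P{\left(96,-64 \right)} - 24074 = 9 - 24074 = -24065$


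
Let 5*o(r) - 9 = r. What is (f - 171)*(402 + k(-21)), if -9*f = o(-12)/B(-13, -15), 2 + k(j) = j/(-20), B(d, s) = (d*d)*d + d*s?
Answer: -3168375827/46200 ≈ -68580.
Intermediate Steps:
o(r) = 9/5 + r/5
B(d, s) = d**3 + d*s (B(d, s) = d**2*d + d*s = d**3 + d*s)
k(j) = -2 - j/20 (k(j) = -2 + j/(-20) = -2 + j*(-1/20) = -2 - j/20)
f = -1/30030 (f = -(9/5 + (1/5)*(-12))/(9*((-13*(-15 + (-13)**2)))) = -(9/5 - 12/5)/(9*((-13*(-15 + 169)))) = -(-1)/(15*((-13*154))) = -(-1)/(15*(-2002)) = -(-1)*(-1)/(15*2002) = -1/9*3/10010 = -1/30030 ≈ -3.3300e-5)
(f - 171)*(402 + k(-21)) = (-1/30030 - 171)*(402 + (-2 - 1/20*(-21))) = -5135131*(402 + (-2 + 21/20))/30030 = -5135131*(402 - 19/20)/30030 = -5135131/30030*8021/20 = -3168375827/46200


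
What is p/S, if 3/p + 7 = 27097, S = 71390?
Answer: 1/644651700 ≈ 1.5512e-9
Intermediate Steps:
p = 1/9030 (p = 3/(-7 + 27097) = 3/27090 = 3*(1/27090) = 1/9030 ≈ 0.00011074)
p/S = (1/9030)/71390 = (1/9030)*(1/71390) = 1/644651700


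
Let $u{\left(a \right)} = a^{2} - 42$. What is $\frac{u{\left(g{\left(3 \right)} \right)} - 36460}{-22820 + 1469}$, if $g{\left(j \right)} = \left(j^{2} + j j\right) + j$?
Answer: $\frac{36061}{21351} \approx 1.689$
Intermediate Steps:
$g{\left(j \right)} = j + 2 j^{2}$ ($g{\left(j \right)} = \left(j^{2} + j^{2}\right) + j = 2 j^{2} + j = j + 2 j^{2}$)
$u{\left(a \right)} = -42 + a^{2}$ ($u{\left(a \right)} = a^{2} - 42 = -42 + a^{2}$)
$\frac{u{\left(g{\left(3 \right)} \right)} - 36460}{-22820 + 1469} = \frac{\left(-42 + \left(3 \left(1 + 2 \cdot 3\right)\right)^{2}\right) - 36460}{-22820 + 1469} = \frac{\left(-42 + \left(3 \left(1 + 6\right)\right)^{2}\right) - 36460}{-21351} = \left(\left(-42 + \left(3 \cdot 7\right)^{2}\right) - 36460\right) \left(- \frac{1}{21351}\right) = \left(\left(-42 + 21^{2}\right) - 36460\right) \left(- \frac{1}{21351}\right) = \left(\left(-42 + 441\right) - 36460\right) \left(- \frac{1}{21351}\right) = \left(399 - 36460\right) \left(- \frac{1}{21351}\right) = \left(-36061\right) \left(- \frac{1}{21351}\right) = \frac{36061}{21351}$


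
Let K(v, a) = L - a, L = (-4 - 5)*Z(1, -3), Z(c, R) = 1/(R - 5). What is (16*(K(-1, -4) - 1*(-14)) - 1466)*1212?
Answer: -1405920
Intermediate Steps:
Z(c, R) = 1/(-5 + R)
L = 9/8 (L = (-4 - 5)/(-5 - 3) = -9/(-8) = -9*(-1/8) = 9/8 ≈ 1.1250)
K(v, a) = 9/8 - a
(16*(K(-1, -4) - 1*(-14)) - 1466)*1212 = (16*((9/8 - 1*(-4)) - 1*(-14)) - 1466)*1212 = (16*((9/8 + 4) + 14) - 1466)*1212 = (16*(41/8 + 14) - 1466)*1212 = (16*(153/8) - 1466)*1212 = (306 - 1466)*1212 = -1160*1212 = -1405920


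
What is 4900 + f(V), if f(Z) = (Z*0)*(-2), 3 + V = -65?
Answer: 4900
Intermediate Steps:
V = -68 (V = -3 - 65 = -68)
f(Z) = 0 (f(Z) = 0*(-2) = 0)
4900 + f(V) = 4900 + 0 = 4900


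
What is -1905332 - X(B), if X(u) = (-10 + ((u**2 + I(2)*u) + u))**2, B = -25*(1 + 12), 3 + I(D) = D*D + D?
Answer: -10883524557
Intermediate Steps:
I(D) = -3 + D + D**2 (I(D) = -3 + (D*D + D) = -3 + (D**2 + D) = -3 + (D + D**2) = -3 + D + D**2)
B = -325 (B = -25*13 = -5*65 = -325)
X(u) = (-10 + u**2 + 4*u)**2 (X(u) = (-10 + ((u**2 + (-3 + 2 + 2**2)*u) + u))**2 = (-10 + ((u**2 + (-3 + 2 + 4)*u) + u))**2 = (-10 + ((u**2 + 3*u) + u))**2 = (-10 + (u**2 + 4*u))**2 = (-10 + u**2 + 4*u)**2)
-1905332 - X(B) = -1905332 - (-10 + (-325)**2 + 4*(-325))**2 = -1905332 - (-10 + 105625 - 1300)**2 = -1905332 - 1*104315**2 = -1905332 - 1*10881619225 = -1905332 - 10881619225 = -10883524557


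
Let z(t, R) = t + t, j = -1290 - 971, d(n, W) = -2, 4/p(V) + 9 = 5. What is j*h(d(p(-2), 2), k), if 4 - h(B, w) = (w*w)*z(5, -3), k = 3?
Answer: 194446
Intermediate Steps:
p(V) = -1 (p(V) = 4/(-9 + 5) = 4/(-4) = 4*(-¼) = -1)
j = -2261
z(t, R) = 2*t
h(B, w) = 4 - 10*w² (h(B, w) = 4 - w*w*2*5 = 4 - w²*10 = 4 - 10*w²)
j*h(d(p(-2), 2), k) = -2261*(4 - 10*3²) = -2261*(4 - 10*9) = -2261*(4 - 90) = -2261*(-86) = 194446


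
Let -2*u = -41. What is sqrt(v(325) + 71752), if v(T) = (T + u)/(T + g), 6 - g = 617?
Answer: sqrt(5868927779)/286 ≈ 267.86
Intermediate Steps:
g = -611 (g = 6 - 1*617 = 6 - 617 = -611)
u = 41/2 (u = -1/2*(-41) = 41/2 ≈ 20.500)
v(T) = (41/2 + T)/(-611 + T) (v(T) = (T + 41/2)/(T - 611) = (41/2 + T)/(-611 + T))
sqrt(v(325) + 71752) = sqrt((41/2 + 325)/(-611 + 325) + 71752) = sqrt((691/2)/(-286) + 71752) = sqrt(-1/286*691/2 + 71752) = sqrt(-691/572 + 71752) = sqrt(41041453/572) = sqrt(5868927779)/286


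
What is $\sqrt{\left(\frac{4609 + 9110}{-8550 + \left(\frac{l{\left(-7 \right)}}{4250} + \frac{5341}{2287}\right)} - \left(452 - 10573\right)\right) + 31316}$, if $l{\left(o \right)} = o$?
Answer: $\frac{\sqrt{1692349600797267982246063}}{6390859943} \approx 203.56$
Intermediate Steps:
$\sqrt{\left(\frac{4609 + 9110}{-8550 + \left(\frac{l{\left(-7 \right)}}{4250} + \frac{5341}{2287}\right)} - \left(452 - 10573\right)\right) + 31316} = \sqrt{\left(\frac{4609 + 9110}{-8550 + \left(- \frac{7}{4250} + \frac{5341}{2287}\right)} - \left(452 - 10573\right)\right) + 31316} = \sqrt{\left(\frac{13719}{-8550 + \left(\left(-7\right) \frac{1}{4250} + 5341 \cdot \frac{1}{2287}\right)} - \left(452 - 10573\right)\right) + 31316} = \sqrt{\left(\frac{13719}{-8550 + \left(- \frac{7}{4250} + \frac{5341}{2287}\right)} - -10121\right) + 31316} = \sqrt{\left(\frac{13719}{-8550 + \frac{22683241}{9719750}} + 10121\right) + 31316} = \sqrt{\left(\frac{13719}{- \frac{83081179259}{9719750}} + 10121\right) + 31316} = \sqrt{\left(13719 \left(- \frac{9719750}{83081179259}\right) + 10121\right) + 31316} = \sqrt{\left(- \frac{133345250250}{83081179259} + 10121\right) + 31316} = \sqrt{\frac{840731270030089}{83081179259} + 31316} = \sqrt{\frac{3442501479704933}{83081179259}} = \frac{\sqrt{1692349600797267982246063}}{6390859943}$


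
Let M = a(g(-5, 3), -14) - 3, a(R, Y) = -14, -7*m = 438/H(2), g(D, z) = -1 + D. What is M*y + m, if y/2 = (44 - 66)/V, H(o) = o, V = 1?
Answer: 5017/7 ≈ 716.71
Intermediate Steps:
m = -219/7 (m = -438/(7*2) = -⅐*219 = -219/7 ≈ -31.286)
y = -44 (y = 2*((44 - 66)/1) = 2*(-22*1) = 2*(-22) = -44)
M = -17 (M = -14 - 3 = -17)
M*y + m = -17*(-44) - 219/7 = 748 - 219/7 = 5017/7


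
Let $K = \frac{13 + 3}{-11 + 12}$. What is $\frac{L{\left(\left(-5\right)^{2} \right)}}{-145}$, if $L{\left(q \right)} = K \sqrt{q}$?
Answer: $- \frac{16}{29} \approx -0.55172$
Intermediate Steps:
$K = 16$ ($K = \frac{16}{1} = 16 \cdot 1 = 16$)
$L{\left(q \right)} = 16 \sqrt{q}$
$\frac{L{\left(\left(-5\right)^{2} \right)}}{-145} = \frac{16 \sqrt{\left(-5\right)^{2}}}{-145} = 16 \sqrt{25} \left(- \frac{1}{145}\right) = 16 \cdot 5 \left(- \frac{1}{145}\right) = 80 \left(- \frac{1}{145}\right) = - \frac{16}{29}$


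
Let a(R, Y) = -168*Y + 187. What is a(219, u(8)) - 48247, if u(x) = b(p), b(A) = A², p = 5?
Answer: -52260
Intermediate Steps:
u(x) = 25 (u(x) = 5² = 25)
a(R, Y) = 187 - 168*Y
a(219, u(8)) - 48247 = (187 - 168*25) - 48247 = (187 - 4200) - 48247 = -4013 - 48247 = -52260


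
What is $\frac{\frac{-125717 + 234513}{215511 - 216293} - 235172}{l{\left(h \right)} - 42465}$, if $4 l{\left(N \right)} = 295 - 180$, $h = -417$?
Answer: $\frac{73605320}{13274059} \approx 5.5451$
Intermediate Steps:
$l{\left(N \right)} = \frac{115}{4}$ ($l{\left(N \right)} = \frac{295 - 180}{4} = \frac{1}{4} \cdot 115 = \frac{115}{4}$)
$\frac{\frac{-125717 + 234513}{215511 - 216293} - 235172}{l{\left(h \right)} - 42465} = \frac{\frac{-125717 + 234513}{215511 - 216293} - 235172}{\frac{115}{4} - 42465} = \frac{\frac{108796}{-782} - 235172}{- \frac{169745}{4}} = \left(108796 \left(- \frac{1}{782}\right) - 235172\right) \left(- \frac{4}{169745}\right) = \left(- \frac{54398}{391} - 235172\right) \left(- \frac{4}{169745}\right) = \left(- \frac{92006650}{391}\right) \left(- \frac{4}{169745}\right) = \frac{73605320}{13274059}$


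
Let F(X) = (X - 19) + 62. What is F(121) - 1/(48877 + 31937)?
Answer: 13253495/80814 ≈ 164.00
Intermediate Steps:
F(X) = 43 + X (F(X) = (-19 + X) + 62 = 43 + X)
F(121) - 1/(48877 + 31937) = (43 + 121) - 1/(48877 + 31937) = 164 - 1/80814 = 13253495/80814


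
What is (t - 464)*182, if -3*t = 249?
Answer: -99554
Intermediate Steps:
t = -83 (t = -⅓*249 = -83)
(t - 464)*182 = (-83 - 464)*182 = -547*182 = -99554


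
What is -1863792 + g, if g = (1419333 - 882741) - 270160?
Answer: -1597360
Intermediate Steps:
g = 266432 (g = 536592 - 270160 = 266432)
-1863792 + g = -1863792 + 266432 = -1597360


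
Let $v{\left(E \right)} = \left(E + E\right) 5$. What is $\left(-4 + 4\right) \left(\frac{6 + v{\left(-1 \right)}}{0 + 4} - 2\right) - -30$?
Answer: $30$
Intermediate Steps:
$v{\left(E \right)} = 10 E$ ($v{\left(E \right)} = 2 E 5 = 10 E$)
$\left(-4 + 4\right) \left(\frac{6 + v{\left(-1 \right)}}{0 + 4} - 2\right) - -30 = \left(-4 + 4\right) \left(\frac{6 + 10 \left(-1\right)}{0 + 4} - 2\right) - -30 = 0 \left(\frac{6 - 10}{4} - 2\right) + 30 = 0 \left(\left(-4\right) \frac{1}{4} - 2\right) + 30 = 0 \left(-1 - 2\right) + 30 = 0 \left(-3\right) + 30 = 0 + 30 = 30$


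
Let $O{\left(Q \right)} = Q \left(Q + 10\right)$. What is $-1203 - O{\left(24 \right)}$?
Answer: $-2019$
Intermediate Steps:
$O{\left(Q \right)} = Q \left(10 + Q\right)$
$-1203 - O{\left(24 \right)} = -1203 - 24 \left(10 + 24\right) = -1203 - 24 \cdot 34 = -1203 - 816 = -2019$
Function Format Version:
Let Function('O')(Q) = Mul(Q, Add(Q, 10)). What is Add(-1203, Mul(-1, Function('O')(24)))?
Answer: -2019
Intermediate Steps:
Function('O')(Q) = Mul(Q, Add(10, Q))
Add(-1203, Mul(-1, Function('O')(24))) = Add(-1203, Mul(-1, Mul(24, Add(10, 24)))) = Add(-1203, Mul(-1, Mul(24, 34))) = Add(-1203, Mul(-1, 816)) = Add(-1203, -816) = -2019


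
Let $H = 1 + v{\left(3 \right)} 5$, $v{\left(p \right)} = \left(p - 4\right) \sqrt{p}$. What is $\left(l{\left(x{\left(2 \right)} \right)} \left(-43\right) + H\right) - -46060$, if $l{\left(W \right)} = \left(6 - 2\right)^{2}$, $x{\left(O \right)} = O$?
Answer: $45373 - 5 \sqrt{3} \approx 45364.0$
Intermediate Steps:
$v{\left(p \right)} = \sqrt{p} \left(-4 + p\right)$ ($v{\left(p \right)} = \left(-4 + p\right) \sqrt{p} = \sqrt{p} \left(-4 + p\right)$)
$l{\left(W \right)} = 16$ ($l{\left(W \right)} = 4^{2} = 16$)
$H = 1 - 5 \sqrt{3}$ ($H = 1 + \sqrt{3} \left(-4 + 3\right) 5 = 1 + \sqrt{3} \left(-1\right) 5 = 1 + - \sqrt{3} \cdot 5 = 1 - 5 \sqrt{3} \approx -7.6603$)
$\left(l{\left(x{\left(2 \right)} \right)} \left(-43\right) + H\right) - -46060 = \left(16 \left(-43\right) + \left(1 - 5 \sqrt{3}\right)\right) - -46060 = \left(-688 + \left(1 - 5 \sqrt{3}\right)\right) + 46060 = \left(-687 - 5 \sqrt{3}\right) + 46060 = 45373 - 5 \sqrt{3}$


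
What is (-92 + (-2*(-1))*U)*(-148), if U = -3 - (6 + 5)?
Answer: 17760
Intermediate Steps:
U = -14 (U = -3 - 1*11 = -3 - 11 = -14)
(-92 + (-2*(-1))*U)*(-148) = (-92 - 2*(-1)*(-14))*(-148) = (-92 + 2*(-14))*(-148) = (-92 - 28)*(-148) = -120*(-148) = 17760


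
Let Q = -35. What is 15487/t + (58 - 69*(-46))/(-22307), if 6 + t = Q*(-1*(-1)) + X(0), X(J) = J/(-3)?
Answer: -345601021/914587 ≈ -377.88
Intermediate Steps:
X(J) = -J/3 (X(J) = J*(-⅓) = -J/3)
t = -41 (t = -6 + (-(-35)*(-1) - ⅓*0) = -6 + (-35*1 + 0) = -6 + (-35 + 0) = -6 - 35 = -41)
15487/t + (58 - 69*(-46))/(-22307) = 15487/(-41) + (58 - 69*(-46))/(-22307) = 15487*(-1/41) + (58 + 3174)*(-1/22307) = -15487/41 + 3232*(-1/22307) = -15487/41 - 3232/22307 = -345601021/914587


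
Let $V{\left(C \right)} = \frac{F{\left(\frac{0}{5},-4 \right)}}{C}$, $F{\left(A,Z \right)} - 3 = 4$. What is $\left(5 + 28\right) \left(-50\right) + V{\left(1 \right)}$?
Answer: $-1643$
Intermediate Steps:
$F{\left(A,Z \right)} = 7$ ($F{\left(A,Z \right)} = 3 + 4 = 7$)
$V{\left(C \right)} = \frac{7}{C}$
$\left(5 + 28\right) \left(-50\right) + V{\left(1 \right)} = \left(5 + 28\right) \left(-50\right) + \frac{7}{1} = 33 \left(-50\right) + 7 \cdot 1 = -1650 + 7 = -1643$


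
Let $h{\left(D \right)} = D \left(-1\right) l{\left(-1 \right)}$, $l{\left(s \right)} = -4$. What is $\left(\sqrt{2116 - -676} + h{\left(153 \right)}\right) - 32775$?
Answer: $-32163 + 2 \sqrt{698} \approx -32110.0$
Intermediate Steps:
$h{\left(D \right)} = 4 D$ ($h{\left(D \right)} = D \left(-1\right) \left(-4\right) = - D \left(-4\right) = 4 D$)
$\left(\sqrt{2116 - -676} + h{\left(153 \right)}\right) - 32775 = \left(\sqrt{2116 - -676} + 4 \cdot 153\right) - 32775 = \left(\sqrt{2116 + 676} + 612\right) - 32775 = \left(\sqrt{2792} + 612\right) - 32775 = \left(2 \sqrt{698} + 612\right) - 32775 = \left(612 + 2 \sqrt{698}\right) - 32775 = -32163 + 2 \sqrt{698}$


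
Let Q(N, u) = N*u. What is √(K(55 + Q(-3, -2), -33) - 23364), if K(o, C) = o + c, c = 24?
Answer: I*√23279 ≈ 152.57*I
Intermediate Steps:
K(o, C) = 24 + o (K(o, C) = o + 24 = 24 + o)
√(K(55 + Q(-3, -2), -33) - 23364) = √((24 + (55 - 3*(-2))) - 23364) = √((24 + (55 + 6)) - 23364) = √((24 + 61) - 23364) = √(85 - 23364) = √(-23279) = I*√23279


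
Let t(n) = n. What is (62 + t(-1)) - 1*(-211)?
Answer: 272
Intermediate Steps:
(62 + t(-1)) - 1*(-211) = (62 - 1) - 1*(-211) = 61 + 211 = 272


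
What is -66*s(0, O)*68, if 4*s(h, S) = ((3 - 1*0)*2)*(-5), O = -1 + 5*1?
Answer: 33660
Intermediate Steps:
O = 4 (O = -1 + 5 = 4)
s(h, S) = -15/2 (s(h, S) = (((3 - 1*0)*2)*(-5))/4 = (((3 + 0)*2)*(-5))/4 = ((3*2)*(-5))/4 = (6*(-5))/4 = (¼)*(-30) = -15/2)
-66*s(0, O)*68 = -66*(-15/2)*68 = 495*68 = 33660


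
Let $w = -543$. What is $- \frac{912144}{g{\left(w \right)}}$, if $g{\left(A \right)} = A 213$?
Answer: $\frac{304048}{38553} \approx 7.8865$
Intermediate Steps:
$g{\left(A \right)} = 213 A$
$- \frac{912144}{g{\left(w \right)}} = - \frac{912144}{213 \left(-543\right)} = - \frac{912144}{-115659} = \left(-912144\right) \left(- \frac{1}{115659}\right) = \frac{304048}{38553}$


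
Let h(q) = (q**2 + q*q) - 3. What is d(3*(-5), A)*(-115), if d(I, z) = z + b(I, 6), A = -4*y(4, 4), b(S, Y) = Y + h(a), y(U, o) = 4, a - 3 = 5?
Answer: -13225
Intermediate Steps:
a = 8 (a = 3 + 5 = 8)
h(q) = -3 + 2*q**2 (h(q) = (q**2 + q**2) - 3 = 2*q**2 - 3 = -3 + 2*q**2)
b(S, Y) = 125 + Y (b(S, Y) = Y + (-3 + 2*8**2) = Y + (-3 + 2*64) = Y + (-3 + 128) = Y + 125 = 125 + Y)
A = -16 (A = -4*4 = -16)
d(I, z) = 131 + z (d(I, z) = z + (125 + 6) = z + 131 = 131 + z)
d(3*(-5), A)*(-115) = (131 - 16)*(-115) = 115*(-115) = -13225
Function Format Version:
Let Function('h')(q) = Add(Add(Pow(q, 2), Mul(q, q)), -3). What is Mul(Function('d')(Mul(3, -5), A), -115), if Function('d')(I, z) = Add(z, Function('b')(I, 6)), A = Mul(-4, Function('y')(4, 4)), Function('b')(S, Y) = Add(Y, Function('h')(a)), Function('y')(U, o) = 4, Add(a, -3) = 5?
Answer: -13225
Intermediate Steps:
a = 8 (a = Add(3, 5) = 8)
Function('h')(q) = Add(-3, Mul(2, Pow(q, 2))) (Function('h')(q) = Add(Add(Pow(q, 2), Pow(q, 2)), -3) = Add(Mul(2, Pow(q, 2)), -3) = Add(-3, Mul(2, Pow(q, 2))))
Function('b')(S, Y) = Add(125, Y) (Function('b')(S, Y) = Add(Y, Add(-3, Mul(2, Pow(8, 2)))) = Add(Y, Add(-3, Mul(2, 64))) = Add(Y, Add(-3, 128)) = Add(Y, 125) = Add(125, Y))
A = -16 (A = Mul(-4, 4) = -16)
Function('d')(I, z) = Add(131, z) (Function('d')(I, z) = Add(z, Add(125, 6)) = Add(z, 131) = Add(131, z))
Mul(Function('d')(Mul(3, -5), A), -115) = Mul(Add(131, -16), -115) = Mul(115, -115) = -13225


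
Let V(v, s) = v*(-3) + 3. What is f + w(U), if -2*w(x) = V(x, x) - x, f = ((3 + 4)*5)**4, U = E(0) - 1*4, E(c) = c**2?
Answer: 3001231/2 ≈ 1.5006e+6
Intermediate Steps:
V(v, s) = 3 - 3*v (V(v, s) = -3*v + 3 = 3 - 3*v)
U = -4 (U = 0**2 - 1*4 = 0 - 4 = -4)
f = 1500625 (f = (7*5)**4 = 35**4 = 1500625)
w(x) = -3/2 + 2*x (w(x) = -((3 - 3*x) - x)/2 = -(3 - 4*x)/2 = -3/2 + 2*x)
f + w(U) = 1500625 + (-3/2 + 2*(-4)) = 1500625 + (-3/2 - 8) = 1500625 - 19/2 = 3001231/2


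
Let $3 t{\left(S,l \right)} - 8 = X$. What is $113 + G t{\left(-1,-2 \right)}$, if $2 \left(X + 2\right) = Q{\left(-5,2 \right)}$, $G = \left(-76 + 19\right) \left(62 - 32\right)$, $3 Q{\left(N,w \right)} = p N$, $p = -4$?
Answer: $-5207$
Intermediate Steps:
$Q{\left(N,w \right)} = - \frac{4 N}{3}$ ($Q{\left(N,w \right)} = \frac{\left(-4\right) N}{3} = - \frac{4 N}{3}$)
$G = -1710$ ($G = \left(-57\right) 30 = -1710$)
$X = \frac{4}{3}$ ($X = -2 + \frac{\left(- \frac{4}{3}\right) \left(-5\right)}{2} = -2 + \frac{1}{2} \cdot \frac{20}{3} = -2 + \frac{10}{3} = \frac{4}{3} \approx 1.3333$)
$t{\left(S,l \right)} = \frac{28}{9}$ ($t{\left(S,l \right)} = \frac{8}{3} + \frac{1}{3} \cdot \frac{4}{3} = \frac{8}{3} + \frac{4}{9} = \frac{28}{9}$)
$113 + G t{\left(-1,-2 \right)} = 113 - 5320 = -5207$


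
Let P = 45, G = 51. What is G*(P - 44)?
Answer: 51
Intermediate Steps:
G*(P - 44) = 51*(45 - 44) = 51*1 = 51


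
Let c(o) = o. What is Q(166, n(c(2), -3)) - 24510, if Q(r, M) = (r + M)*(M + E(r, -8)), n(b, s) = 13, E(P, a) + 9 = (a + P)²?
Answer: 4444762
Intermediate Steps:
E(P, a) = -9 + (P + a)² (E(P, a) = -9 + (a + P)² = -9 + (P + a)²)
Q(r, M) = (M + r)*(-9 + M + (-8 + r)²) (Q(r, M) = (r + M)*(M + (-9 + (r - 8)²)) = (M + r)*(M + (-9 + (-8 + r)²)) = (M + r)*(-9 + M + (-8 + r)²))
Q(166, n(c(2), -3)) - 24510 = (13² + 13*166 + 13*(-9 + (-8 + 166)²) + 166*(-9 + (-8 + 166)²)) - 24510 = (169 + 2158 + 13*(-9 + 158²) + 166*(-9 + 158²)) - 24510 = (169 + 2158 + 13*(-9 + 24964) + 166*(-9 + 24964)) - 24510 = (169 + 2158 + 13*24955 + 166*24955) - 24510 = (169 + 2158 + 324415 + 4142530) - 24510 = 4469272 - 24510 = 4444762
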